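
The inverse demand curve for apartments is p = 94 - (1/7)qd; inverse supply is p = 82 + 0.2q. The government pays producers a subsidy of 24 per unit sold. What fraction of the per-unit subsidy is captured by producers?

Pre-subsidy: 94 - (1/7)q = 82 + 0.2q gives q* = 35 and p* = 89.
With the subsidy, sellers receive ps = pb + 24 for each unit, where pb is the price buyers pay.
On the curves, pb = 94 - (1/7)q and ps = 82 + 0.2q; the wedge ps − pb = 24 gives 82 + 0.2q − (94 - (1/7)q) = 24, so q' = 105.
Then pb = 94 − (1/7)·105 = 79 and ps = 82 + 0.2·105 = 103.
Buyers' price falls by p* − pb = 89 − 79 = 10; sellers' price rises by ps − p* = 103 − 89 = 14.
So producers capture 14/24 = 7/12 of each unit of subsidy.

Producer share = 7/12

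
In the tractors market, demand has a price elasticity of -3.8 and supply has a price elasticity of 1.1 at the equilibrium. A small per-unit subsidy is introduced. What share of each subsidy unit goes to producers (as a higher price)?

For a small subsidy around the equilibrium, the benefit split depends on the relative slopes, which at a point are proportional to the elasticities.
Buyer share = εs/(εs + |εd|) = 1.1/(1.1 + 3.8) = 11/49; seller share = |εd|/(εs + |εd|) = 38/49.
So producers capture 38/49 of the subsidy.

Producer share = 38/49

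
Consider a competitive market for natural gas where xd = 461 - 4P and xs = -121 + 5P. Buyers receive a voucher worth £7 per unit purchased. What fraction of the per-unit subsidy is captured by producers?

Producer share = 4/9

Pre-subsidy: 461 - 4P = -121 + 5P gives P* = 194/3, x* = 607/3.
With the rebate, buyers effectively pay Pb = Ps − 7, where Ps is the price sellers receive.
Demand in terms of Ps becomes xd = 461 − 4(Ps − 7) = 489 - 4Ps. Setting this equal to supply: 489 - 4Ps = -121 + 5Ps, so Ps = 610/9.
Buyers pay Pb = 610/9 − 7 = 547/9; x' = -121 + 5·(610/9) = 1961/9.
Buyers' price falls by P* − Pb = 194/3 − 547/9 = 35/9; sellers' price rises by Ps − P* = 610/9 − 194/3 = 28/9.
So producers capture (28/9)/7 = 4/9 of each unit of subsidy.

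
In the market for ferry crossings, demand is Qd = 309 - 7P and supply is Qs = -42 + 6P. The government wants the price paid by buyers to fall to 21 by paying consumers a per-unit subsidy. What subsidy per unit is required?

At a buyer price of 21, quantity demanded is 309 − 7·21 = 162.
Sellers supply 162 only when they receive Ps with -42 + 6·Ps = 162, i.e. Ps = 34.
s = Ps − Pb = 34 − 21 = 13.

Required subsidy s = 13 per unit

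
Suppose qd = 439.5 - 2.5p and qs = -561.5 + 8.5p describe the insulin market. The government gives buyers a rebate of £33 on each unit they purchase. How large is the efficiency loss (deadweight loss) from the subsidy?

Deadweight loss = £1051.875

Pre-subsidy: 439.5 - 2.5p = -561.5 + 8.5p gives p* = 91, q* = 212.
With the rebate, buyers effectively pay pb = ps − 33, where ps is the price sellers receive.
Demand in terms of ps becomes qd = 439.5 − 2.5(ps − 33) = 522 - 2.5ps. Setting this equal to supply: 522 - 2.5ps = -561.5 + 8.5ps, so ps = 98.5.
Buyers pay pb = 98.5 − 33 = 65.5; q' = -561.5 + 8.5·98.5 = 275.75.
The subsidy expands output by 275.75 − 212 = 63.75 past the efficient level; on those units the gap between marginal cost and willingness to pay runs from 0 up to 33.
DWL = ½ × 33 × 63.75 = 1051.875.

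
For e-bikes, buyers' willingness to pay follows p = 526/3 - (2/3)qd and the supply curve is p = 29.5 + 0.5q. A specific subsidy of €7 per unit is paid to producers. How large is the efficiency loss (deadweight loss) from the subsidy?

Pre-subsidy: 526/3 - (2/3)q = 29.5 + 0.5q gives q* = 125 and p* = 92.
With the subsidy, sellers receive ps = pb + 7 for each unit, where pb is the price buyers pay.
On the curves, pb = 526/3 - (2/3)q and ps = 29.5 + 0.5q; the wedge ps − pb = 7 gives 29.5 + 0.5q − (526/3 - (2/3)q) = 7, so q' = 131.
Then pb = 526/3 − (2/3)·131 = 88 and ps = 29.5 + 0.5·131 = 95.
The subsidy expands output by 131 − 125 = 6 past the efficient level; on those units the gap between marginal cost and willingness to pay runs from 0 up to 7.
DWL = ½ × 7 × 6 = 21.

Deadweight loss = €21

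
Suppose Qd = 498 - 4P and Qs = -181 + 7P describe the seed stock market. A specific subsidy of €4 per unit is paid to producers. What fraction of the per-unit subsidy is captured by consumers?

Pre-subsidy: 498 - 4P = -181 + 7P gives P* = 679/11, Q* = 2762/11.
With the subsidy, sellers receive Ps = Pb + 4 for each unit, where Pb is the price buyers pay.
Supply in terms of Pb becomes Qs = -181 + 7(Pb + 4) = -153 + 7Pb. Setting this equal to demand: 498 - 4Pb = -153 + 7Pb, so Pb = 651/11.
Sellers receive Ps = 651/11 + 4 = 695/11; Q' = 498 − 4·(651/11) = 2874/11.
Buyers' price falls by P* − Pb = 679/11 − 651/11 = 28/11; sellers' price rises by Ps − P* = 695/11 − 679/11 = 16/11.
So consumers capture (28/11)/4 = 7/11 of each unit of subsidy.

Consumer share = 7/11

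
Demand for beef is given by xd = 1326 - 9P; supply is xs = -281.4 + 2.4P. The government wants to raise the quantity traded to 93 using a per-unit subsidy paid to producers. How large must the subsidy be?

Required subsidy s = 19 per unit

At x = 93, invert demand for the buyer price: Pb = (1326 − 93)/9 = 137; invert supply for the seller price: Ps = (93 − (-281.4))/2.4 = 156.
The subsidy must fill the gap: s = Ps − Pb = 156 − 137 = 19.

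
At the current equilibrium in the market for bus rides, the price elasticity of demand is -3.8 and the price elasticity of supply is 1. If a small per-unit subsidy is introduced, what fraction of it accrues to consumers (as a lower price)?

Consumer share = 5/24

For a small subsidy around the equilibrium, the benefit split depends on the relative slopes, which at a point are proportional to the elasticities.
Buyer share = εs/(εs + |εd|) = 1/(1 + 3.8) = 5/24; seller share = |εd|/(εs + |εd|) = 19/24.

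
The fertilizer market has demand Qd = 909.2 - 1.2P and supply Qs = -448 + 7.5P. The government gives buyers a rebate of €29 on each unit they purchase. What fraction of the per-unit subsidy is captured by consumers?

Pre-subsidy: 909.2 - 1.2P = -448 + 7.5P gives P* = 156, Q* = 722.
With the rebate, buyers effectively pay Pb = Ps − 29, where Ps is the price sellers receive.
Demand in terms of Ps becomes Qd = 909.2 − 1.2(Ps − 29) = 944 - 1.2Ps. Setting this equal to supply: 944 - 1.2Ps = -448 + 7.5Ps, so Ps = 160.
Buyers pay Pb = 160 − 29 = 131; Q' = -448 + 7.5·160 = 752.
Buyers' price falls by P* − Pb = 156 − 131 = 25; sellers' price rises by Ps − P* = 160 − 156 = 4.
So consumers capture 25/29 = 25/29 of each unit of subsidy.

Consumer share = 25/29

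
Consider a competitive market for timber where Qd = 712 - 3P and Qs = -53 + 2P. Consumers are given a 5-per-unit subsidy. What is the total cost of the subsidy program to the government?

Government cost = 1295

Pre-subsidy: 712 - 3P = -53 + 2P gives P* = 153, Q* = 253.
With the rebate, buyers effectively pay Pb = Ps − 5, where Ps is the price sellers receive.
Demand in terms of Ps becomes Qd = 712 − 3(Ps − 5) = 727 - 3Ps. Setting this equal to supply: 727 - 3Ps = -53 + 2Ps, so Ps = 156.
Buyers pay Pb = 156 − 5 = 151; Q' = -53 + 2·156 = 259.
Government outlay = subsidy × quantity = 5 × 259 = 1295.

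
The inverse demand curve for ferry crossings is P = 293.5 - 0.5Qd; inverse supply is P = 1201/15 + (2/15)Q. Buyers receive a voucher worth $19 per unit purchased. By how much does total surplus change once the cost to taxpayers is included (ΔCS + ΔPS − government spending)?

Net change in total surplus = -$285

Pre-subsidy: 293.5 - 0.5Q = 1201/15 + (2/15)Q gives Q* = 337 and P* = 125.
With the rebate, buyers effectively pay Pb = Ps − 19, where Ps is the price sellers receive.
On the curves, Pb = 293.5 - 0.5Q and Ps = 1201/15 + (2/15)Q; the wedge Ps − Pb = 19 gives 1201/15 + (2/15)Q − (293.5 - 0.5Q) = 19, so Q' = 367.
Then Pb = 293.5 − 0.5·367 = 110 and Ps = 1201/15 + (2/15)·367 = 129.
ΔCS = ½(337 + 367)(125 − 110) = 5280; ΔPS = ½(337 + 367)(129 − 125) = 1408.
Government spending = 19 × 367 = 6973.
Net change = 5280 + 1408 − 6973 = -285. The loss equals the DWL triangle ½·19·30.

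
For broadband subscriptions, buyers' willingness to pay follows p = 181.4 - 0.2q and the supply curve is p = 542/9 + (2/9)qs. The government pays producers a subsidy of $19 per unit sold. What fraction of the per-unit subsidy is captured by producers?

Pre-subsidy: 181.4 - 0.2q = 542/9 + (2/9)q gives q* = 287 and p* = 124.
With the subsidy, sellers receive ps = pb + 19 for each unit, where pb is the price buyers pay.
On the curves, pb = 181.4 - 0.2q and ps = 542/9 + (2/9)q; the wedge ps − pb = 19 gives 542/9 + (2/9)q − (181.4 - 0.2q) = 19, so q' = 332.
Then pb = 181.4 − 0.2·332 = 115 and ps = 542/9 + (2/9)·332 = 134.
Buyers' price falls by p* − pb = 124 − 115 = 9; sellers' price rises by ps − p* = 134 − 124 = 10.
So producers capture 10/19 = 10/19 of each unit of subsidy.

Producer share = 10/19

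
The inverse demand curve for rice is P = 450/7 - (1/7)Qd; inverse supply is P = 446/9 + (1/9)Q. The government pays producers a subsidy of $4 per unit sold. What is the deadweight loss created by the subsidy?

Deadweight loss = $31.5

Pre-subsidy: 450/7 - (1/7)Q = 446/9 + (1/9)Q gives Q* = 58 and P* = 56.
With the subsidy, sellers receive Ps = Pb + 4 for each unit, where Pb is the price buyers pay.
On the curves, Pb = 450/7 - (1/7)Q and Ps = 446/9 + (1/9)Q; the wedge Ps − Pb = 4 gives 446/9 + (1/9)Q − (450/7 - (1/7)Q) = 4, so Q' = 73.75.
Then Pb = 450/7 − (1/7)·73.75 = 53.75 and Ps = 446/9 + (1/9)·73.75 = 57.75.
The subsidy expands output by 73.75 − 58 = 15.75 past the efficient level; on those units the gap between marginal cost and willingness to pay runs from 0 up to 4.
DWL = ½ × 4 × 15.75 = 31.5.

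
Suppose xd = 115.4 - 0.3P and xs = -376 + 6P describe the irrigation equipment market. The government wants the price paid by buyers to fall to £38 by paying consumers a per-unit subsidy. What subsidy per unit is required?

Required subsidy s = £42 per unit

At a buyer price of 38, quantity demanded is 115.4 − 0.3·38 = 104.
Sellers supply 104 only when they receive Ps with -376 + 6·Ps = 104, i.e. Ps = 80.
s = Ps − Pb = 80 − 38 = 42.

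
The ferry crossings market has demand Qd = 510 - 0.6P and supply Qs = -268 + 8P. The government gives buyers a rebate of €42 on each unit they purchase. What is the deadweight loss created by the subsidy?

Pre-subsidy: 510 - 0.6P = -268 + 8P gives P* = 3890/43, Q* = 19596/43.
With the rebate, buyers effectively pay Pb = Ps − 42, where Ps is the price sellers receive.
Demand in terms of Ps becomes Qd = 510 − 0.6(Ps − 42) = 535.2 - 0.6Ps. Setting this equal to supply: 535.2 - 0.6Ps = -268 + 8Ps, so Ps = 4016/43.
Buyers pay Pb = 4016/43 − 42 = 2210/43; Q' = -268 + 8·(4016/43) = 20604/43.
The subsidy expands output by 20604/43 − 19596/43 = 1008/43 past the efficient level; on those units the gap between marginal cost and willingness to pay runs from 0 up to 42.
DWL = ½ × 42 × 1008/43 = 21168/43.

Deadweight loss = 21168/43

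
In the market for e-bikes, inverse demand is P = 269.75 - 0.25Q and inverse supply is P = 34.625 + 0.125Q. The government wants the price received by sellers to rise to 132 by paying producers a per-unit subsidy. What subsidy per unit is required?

At a seller price of 132, quantity supplied is -277 + 8·132 = 779.
Buyers absorb 779 only when they pay Pb = 269.75 − 0.25·779 = 75.
s = Ps − Pb = 132 − 75 = 57.

Required subsidy s = 57 per unit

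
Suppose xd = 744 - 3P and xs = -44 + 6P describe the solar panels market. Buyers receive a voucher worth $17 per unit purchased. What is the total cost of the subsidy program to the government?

Pre-subsidy: 744 - 3P = -44 + 6P gives P* = 788/9, x* = 1444/3.
With the rebate, buyers effectively pay Pb = Ps − 17, where Ps is the price sellers receive.
Demand in terms of Ps becomes xd = 744 − 3(Ps − 17) = 795 - 3Ps. Setting this equal to supply: 795 - 3Ps = -44 + 6Ps, so Ps = 839/9.
Buyers pay Pb = 839/9 − 17 = 686/9; x' = -44 + 6·(839/9) = 1546/3.
Government outlay = subsidy × quantity = 17 × 1546/3 = 26282/3.

Government cost = 26282/3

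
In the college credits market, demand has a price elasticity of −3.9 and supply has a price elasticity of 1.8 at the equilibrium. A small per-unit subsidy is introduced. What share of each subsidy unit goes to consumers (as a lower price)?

Consumer share = 6/19

For a small subsidy around the equilibrium, the benefit split depends on the relative slopes, which at a point are proportional to the elasticities.
Buyer share = εs/(εs + |εd|) = 1.8/(1.8 + 3.9) = 6/19; seller share = |εd|/(εs + |εd|) = 13/19.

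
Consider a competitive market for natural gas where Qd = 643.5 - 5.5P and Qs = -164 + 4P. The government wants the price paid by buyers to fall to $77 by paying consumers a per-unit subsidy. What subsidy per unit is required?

Required subsidy s = $19 per unit

At a buyer price of 77, quantity demanded is 643.5 − 5.5·77 = 220.
Sellers supply 220 only when they receive Ps with -164 + 4·Ps = 220, i.e. Ps = 96.
s = Ps − Pb = 96 − 77 = 19.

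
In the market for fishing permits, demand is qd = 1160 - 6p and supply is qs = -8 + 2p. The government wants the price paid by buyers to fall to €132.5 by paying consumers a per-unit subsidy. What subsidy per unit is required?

At a buyer price of 132.5, quantity demanded is 1160 − 6·132.5 = 365.
Sellers supply 365 only when they receive ps with -8 + 2·ps = 365, i.e. ps = 186.5.
s = ps − pb = 186.5 − 132.5 = 54.

Required subsidy s = €54 per unit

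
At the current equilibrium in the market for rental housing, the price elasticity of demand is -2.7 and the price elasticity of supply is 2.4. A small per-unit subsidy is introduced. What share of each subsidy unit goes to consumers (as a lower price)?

For a small subsidy around the equilibrium, the benefit split depends on the relative slopes, which at a point are proportional to the elasticities.
Buyer share = εs/(εs + |εd|) = 2.4/(2.4 + 2.7) = 8/17; seller share = |εd|/(εs + |εd|) = 9/17.

Consumer share = 8/17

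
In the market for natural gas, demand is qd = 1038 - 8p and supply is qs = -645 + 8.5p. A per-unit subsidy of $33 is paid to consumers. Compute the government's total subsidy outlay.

Government cost = $11814

Pre-subsidy: 1038 - 8p = -645 + 8.5p gives p* = 102, q* = 222.
With the rebate, buyers effectively pay pb = ps − 33, where ps is the price sellers receive.
Demand in terms of ps becomes qd = 1038 − 8(ps − 33) = 1302 - 8ps. Setting this equal to supply: 1302 - 8ps = -645 + 8.5ps, so ps = 118.
Buyers pay pb = 118 − 33 = 85; q' = -645 + 8.5·118 = 358.
Government outlay = subsidy × quantity = 33 × 358 = 11814.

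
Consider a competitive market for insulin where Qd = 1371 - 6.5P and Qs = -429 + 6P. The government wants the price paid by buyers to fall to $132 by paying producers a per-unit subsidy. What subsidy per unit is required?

At a buyer price of 132, quantity demanded is 1371 − 6.5·132 = 513.
Sellers supply 513 only when they receive Ps with -429 + 6·Ps = 513, i.e. Ps = 157.
s = Ps − Pb = 157 − 132 = 25.

Required subsidy s = $25 per unit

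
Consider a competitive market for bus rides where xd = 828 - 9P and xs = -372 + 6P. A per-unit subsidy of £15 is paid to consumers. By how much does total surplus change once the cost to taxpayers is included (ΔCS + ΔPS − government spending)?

Pre-subsidy: 828 - 9P = -372 + 6P gives P* = 80, x* = 108.
With the rebate, buyers effectively pay Pb = Ps − 15, where Ps is the price sellers receive.
Demand in terms of Ps becomes xd = 828 − 9(Ps − 15) = 963 - 9Ps. Setting this equal to supply: 963 - 9Ps = -372 + 6Ps, so Ps = 89.
Buyers pay Pb = 89 − 15 = 74; x' = -372 + 6·89 = 162.
ΔCS = ½(108 + 162)(80 − 74) = 810; ΔPS = ½(108 + 162)(89 − 80) = 1215.
Government spending = 15 × 162 = 2430.
Net change = 810 + 1215 − 2430 = -405. The loss equals the DWL triangle ½·15·54.

Net change in total surplus = -£405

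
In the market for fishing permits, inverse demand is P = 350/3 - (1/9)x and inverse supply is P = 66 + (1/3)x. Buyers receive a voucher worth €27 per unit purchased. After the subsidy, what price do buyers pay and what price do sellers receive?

Pre-subsidy: 350/3 - (1/9)x = 66 + (1/3)x gives x* = 114 and P* = 104.
With the rebate, buyers effectively pay Pb = Ps − 27, where Ps is the price sellers receive.
On the curves, Pb = 350/3 - (1/9)x and Ps = 66 + (1/3)x; the wedge Ps − Pb = 27 gives 66 + (1/3)x − (350/3 - (1/9)x) = 27, so x' = 174.75.
Then Pb = 350/3 − (1/9)·174.75 = 97.25 and Ps = 66 + (1/3)·174.75 = 124.25.

Buyers pay €97.25; sellers receive €124.25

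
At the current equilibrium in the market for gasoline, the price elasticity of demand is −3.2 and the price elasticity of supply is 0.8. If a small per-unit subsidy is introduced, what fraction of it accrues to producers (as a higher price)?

For a small subsidy around the equilibrium, the benefit split depends on the relative slopes, which at a point are proportional to the elasticities.
Buyer share = εs/(εs + |εd|) = 0.8/(0.8 + 3.2) = 0.2; seller share = |εd|/(εs + |εd|) = 0.8.
So producers capture 0.8 of the subsidy.

Producer share = 0.8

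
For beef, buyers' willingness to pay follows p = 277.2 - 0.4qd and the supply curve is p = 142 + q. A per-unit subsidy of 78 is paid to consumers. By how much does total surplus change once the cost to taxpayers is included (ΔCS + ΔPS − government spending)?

Pre-subsidy: 277.2 - 0.4q = 142 + q gives q* = 676/7 and p* = 1670/7.
With the rebate, buyers effectively pay pb = ps − 78, where ps is the price sellers receive.
On the curves, pb = 277.2 - 0.4q and ps = 142 + q; the wedge ps − pb = 78 gives 142 + q − (277.2 - 0.4q) = 78, so q' = 1066/7.
Then pb = 277.2 − 0.4·(1066/7) = 1514/7 and ps = 142 + 1·(1066/7) = 2060/7.
ΔCS = ½(676/7 + 1066/7)(1670/7 − 1514/7) = 135876/49; ΔPS = ½(676/7 + 1066/7)(2060/7 − 1670/7) = 339690/49.
Government spending = 78 × 1066/7 = 83148/7.
Net change = 135876/49 + 339690/49 − 83148/7 = -15210/7. The loss equals the DWL triangle ½·78·390/7.

Net change in total surplus = -15210/7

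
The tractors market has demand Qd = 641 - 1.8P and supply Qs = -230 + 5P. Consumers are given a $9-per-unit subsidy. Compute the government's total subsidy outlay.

Government cost = 64620/17

Pre-subsidy: 641 - 1.8P = -230 + 5P gives P* = 4355/34, Q* = 13955/34.
With the rebate, buyers effectively pay Pb = Ps − 9, where Ps is the price sellers receive.
Demand in terms of Ps becomes Qd = 641 − 1.8(Ps − 9) = 657.2 - 1.8Ps. Setting this equal to supply: 657.2 - 1.8Ps = -230 + 5Ps, so Ps = 2218/17.
Buyers pay Pb = 2218/17 − 9 = 2065/17; Q' = -230 + 5·(2218/17) = 7180/17.
Government outlay = subsidy × quantity = 9 × 7180/17 = 64620/17.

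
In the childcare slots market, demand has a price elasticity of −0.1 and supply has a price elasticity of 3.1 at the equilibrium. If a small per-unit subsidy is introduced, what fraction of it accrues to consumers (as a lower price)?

For a small subsidy around the equilibrium, the benefit split depends on the relative slopes, which at a point are proportional to the elasticities.
Buyer share = εs/(εs + |εd|) = 3.1/(3.1 + 0.1) = 0.96875; seller share = |εd|/(εs + |εd|) = 0.03125.

Consumer share = 0.96875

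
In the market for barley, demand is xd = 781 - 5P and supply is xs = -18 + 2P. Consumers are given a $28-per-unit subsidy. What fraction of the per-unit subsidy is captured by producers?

Pre-subsidy: 781 - 5P = -18 + 2P gives P* = 799/7, x* = 1472/7.
With the rebate, buyers effectively pay Pb = Ps − 28, where Ps is the price sellers receive.
Demand in terms of Ps becomes xd = 781 − 5(Ps − 28) = 921 - 5Ps. Setting this equal to supply: 921 - 5Ps = -18 + 2Ps, so Ps = 939/7.
Buyers pay Pb = 939/7 − 28 = 743/7; x' = -18 + 2·(939/7) = 1752/7.
Buyers' price falls by P* − Pb = 799/7 − 743/7 = 8; sellers' price rises by Ps − P* = 939/7 − 799/7 = 20.
So producers capture 20/28 = 5/7 of each unit of subsidy.

Producer share = 5/7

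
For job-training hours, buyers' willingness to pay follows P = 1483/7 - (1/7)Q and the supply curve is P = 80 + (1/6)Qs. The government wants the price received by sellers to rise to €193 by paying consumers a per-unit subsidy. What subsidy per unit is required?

At a seller price of 193, quantity supplied is -480 + 6·193 = 678.
Buyers absorb 678 only when they pay Pb = 1483/7 − (1/7)·678 = 115.
s = Ps − Pb = 193 − 115 = 78.

Required subsidy s = €78 per unit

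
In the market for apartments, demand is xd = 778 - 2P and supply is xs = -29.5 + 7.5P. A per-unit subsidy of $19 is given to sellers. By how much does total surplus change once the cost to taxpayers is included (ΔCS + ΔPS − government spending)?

Net change in total surplus = -$285

Pre-subsidy: 778 - 2P = -29.5 + 7.5P gives P* = 85, x* = 608.
With the subsidy, sellers receive Ps = Pb + 19 for each unit, where Pb is the price buyers pay.
Supply in terms of Pb becomes xs = -29.5 + 7.5(Pb + 19) = 113 + 7.5Pb. Setting this equal to demand: 778 - 2Pb = 113 + 7.5Pb, so Pb = 70.
Sellers receive Ps = 70 + 19 = 89; x' = 778 − 2·70 = 638.
ΔCS = ½(608 + 638)(85 − 70) = 9345; ΔPS = ½(608 + 638)(89 − 85) = 2492.
Government spending = 19 × 638 = 12122.
Net change = 9345 + 2492 − 12122 = -285. The loss equals the DWL triangle ½·19·30.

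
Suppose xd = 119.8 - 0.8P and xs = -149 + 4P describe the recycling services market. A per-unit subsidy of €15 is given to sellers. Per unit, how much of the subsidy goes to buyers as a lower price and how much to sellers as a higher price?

Pre-subsidy: 119.8 - 0.8P = -149 + 4P gives P* = 56, x* = 75.
With the subsidy, sellers receive Ps = Pb + 15 for each unit, where Pb is the price buyers pay.
Supply in terms of Pb becomes xs = -149 + 4(Pb + 15) = -89 + 4Pb. Setting this equal to demand: 119.8 - 0.8Pb = -89 + 4Pb, so Pb = 43.5.
Sellers receive Ps = 43.5 + 15 = 58.5; x' = 119.8 − 0.8·43.5 = 85.
Buyers' price falls by P* − Pb = 56 − 43.5 = 12.5; sellers' price rises by Ps − P* = 58.5 − 56 = 2.5.

Buyers gain €12.5 per unit; sellers gain €2.5 per unit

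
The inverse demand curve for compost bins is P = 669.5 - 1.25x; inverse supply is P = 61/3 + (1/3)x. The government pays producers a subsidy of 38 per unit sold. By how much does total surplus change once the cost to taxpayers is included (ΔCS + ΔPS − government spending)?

Pre-subsidy: 669.5 - 1.25x = 61/3 + (1/3)x gives x* = 410 and P* = 157.
With the subsidy, sellers receive Ps = Pb + 38 for each unit, where Pb is the price buyers pay.
On the curves, Pb = 669.5 - 1.25x and Ps = 61/3 + (1/3)x; the wedge Ps − Pb = 38 gives 61/3 + (1/3)x − (669.5 - 1.25x) = 38, so x' = 434.
Then Pb = 669.5 − 1.25·434 = 127 and Ps = 61/3 + (1/3)·434 = 165.
ΔCS = ½(410 + 434)(157 − 127) = 12660; ΔPS = ½(410 + 434)(165 − 157) = 3376.
Government spending = 38 × 434 = 16492.
Net change = 12660 + 3376 − 16492 = -456. The loss equals the DWL triangle ½·38·24.

Net change in total surplus = -456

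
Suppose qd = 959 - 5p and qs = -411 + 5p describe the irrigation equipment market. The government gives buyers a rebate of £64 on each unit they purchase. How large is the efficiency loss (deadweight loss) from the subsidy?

Deadweight loss = £5120

Pre-subsidy: 959 - 5p = -411 + 5p gives p* = 137, q* = 274.
With the rebate, buyers effectively pay pb = ps − 64, where ps is the price sellers receive.
Demand in terms of ps becomes qd = 959 − 5(ps − 64) = 1279 - 5ps. Setting this equal to supply: 1279 - 5ps = -411 + 5ps, so ps = 169.
Buyers pay pb = 169 − 64 = 105; q' = -411 + 5·169 = 434.
The subsidy expands output by 434 − 274 = 160 past the efficient level; on those units the gap between marginal cost and willingness to pay runs from 0 up to 64.
DWL = ½ × 64 × 160 = 5120.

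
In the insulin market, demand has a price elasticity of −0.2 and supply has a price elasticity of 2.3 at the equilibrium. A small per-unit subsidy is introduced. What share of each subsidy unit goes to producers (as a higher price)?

For a small subsidy around the equilibrium, the benefit split depends on the relative slopes, which at a point are proportional to the elasticities.
Buyer share = εs/(εs + |εd|) = 2.3/(2.3 + 0.2) = 0.92; seller share = |εd|/(εs + |εd|) = 0.08.
So producers capture 0.08 of the subsidy.

Producer share = 0.08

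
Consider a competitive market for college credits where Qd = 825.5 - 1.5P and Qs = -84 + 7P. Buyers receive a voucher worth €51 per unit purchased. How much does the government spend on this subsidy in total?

Government cost = €37128

Pre-subsidy: 825.5 - 1.5P = -84 + 7P gives P* = 107, Q* = 665.
With the rebate, buyers effectively pay Pb = Ps − 51, where Ps is the price sellers receive.
Demand in terms of Ps becomes Qd = 825.5 − 1.5(Ps − 51) = 902 - 1.5Ps. Setting this equal to supply: 902 - 1.5Ps = -84 + 7Ps, so Ps = 116.
Buyers pay Pb = 116 − 51 = 65; Q' = -84 + 7·116 = 728.
Government outlay = subsidy × quantity = 51 × 728 = 37128.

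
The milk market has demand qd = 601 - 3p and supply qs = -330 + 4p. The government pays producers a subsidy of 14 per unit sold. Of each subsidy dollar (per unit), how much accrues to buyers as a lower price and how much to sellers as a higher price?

Pre-subsidy: 601 - 3p = -330 + 4p gives p* = 133, q* = 202.
With the subsidy, sellers receive ps = pb + 14 for each unit, where pb is the price buyers pay.
Supply in terms of pb becomes qs = -330 + 4(pb + 14) = -274 + 4pb. Setting this equal to demand: 601 - 3pb = -274 + 4pb, so pb = 125.
Sellers receive ps = 125 + 14 = 139; q' = 601 − 3·125 = 226.
Buyers' price falls by p* − pb = 133 − 125 = 8; sellers' price rises by ps − p* = 139 − 133 = 6.

Buyers gain 8 per unit; sellers gain 6 per unit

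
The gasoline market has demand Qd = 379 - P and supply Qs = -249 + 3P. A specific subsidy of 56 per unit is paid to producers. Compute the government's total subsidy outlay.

Pre-subsidy: 379 - P = -249 + 3P gives P* = 157, Q* = 222.
With the subsidy, sellers receive Ps = Pb + 56 for each unit, where Pb is the price buyers pay.
Supply in terms of Pb becomes Qs = -249 + 3(Pb + 56) = -81 + 3Pb. Setting this equal to demand: 379 - Pb = -81 + 3Pb, so Pb = 115.
Sellers receive Ps = 115 + 56 = 171; Q' = 379 − 1·115 = 264.
Government outlay = subsidy × quantity = 56 × 264 = 14784.

Government cost = 14784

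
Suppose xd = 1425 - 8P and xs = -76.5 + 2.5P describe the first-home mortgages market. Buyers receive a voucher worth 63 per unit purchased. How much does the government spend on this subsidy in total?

Pre-subsidy: 1425 - 8P = -76.5 + 2.5P gives P* = 143, x* = 281.
With the rebate, buyers effectively pay Pb = Ps − 63, where Ps is the price sellers receive.
Demand in terms of Ps becomes xd = 1425 − 8(Ps − 63) = 1929 - 8Ps. Setting this equal to supply: 1929 - 8Ps = -76.5 + 2.5Ps, so Ps = 191.
Buyers pay Pb = 191 − 63 = 128; x' = -76.5 + 2.5·191 = 401.
Government outlay = subsidy × quantity = 63 × 401 = 25263.

Government cost = 25263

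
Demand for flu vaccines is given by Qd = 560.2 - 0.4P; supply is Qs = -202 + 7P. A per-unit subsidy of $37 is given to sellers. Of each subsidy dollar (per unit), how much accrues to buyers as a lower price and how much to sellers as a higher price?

Pre-subsidy: 560.2 - 0.4P = -202 + 7P gives P* = 103, Q* = 519.
With the subsidy, sellers receive Ps = Pb + 37 for each unit, where Pb is the price buyers pay.
Supply in terms of Pb becomes Qs = -202 + 7(Pb + 37) = 57 + 7Pb. Setting this equal to demand: 560.2 - 0.4Pb = 57 + 7Pb, so Pb = 68.
Sellers receive Ps = 68 + 37 = 105; Q' = 560.2 − 0.4·68 = 533.
Buyers' price falls by P* − Pb = 103 − 68 = 35; sellers' price rises by Ps − P* = 105 − 103 = 2.

Buyers gain $35 per unit; sellers gain $2 per unit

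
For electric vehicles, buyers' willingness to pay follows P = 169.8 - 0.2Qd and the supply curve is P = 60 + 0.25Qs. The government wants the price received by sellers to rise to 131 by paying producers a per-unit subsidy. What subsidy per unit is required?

Required subsidy s = 18 per unit

At a seller price of 131, quantity supplied is -240 + 4·131 = 284.
Buyers absorb 284 only when they pay Pb = 169.8 − 0.2·284 = 113.
s = Ps − Pb = 131 − 113 = 18.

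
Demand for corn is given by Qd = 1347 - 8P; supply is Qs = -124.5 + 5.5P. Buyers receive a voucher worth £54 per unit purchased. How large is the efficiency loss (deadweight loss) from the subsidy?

Deadweight loss = £4752

Pre-subsidy: 1347 - 8P = -124.5 + 5.5P gives P* = 109, Q* = 475.
With the rebate, buyers effectively pay Pb = Ps − 54, where Ps is the price sellers receive.
Demand in terms of Ps becomes Qd = 1347 − 8(Ps − 54) = 1779 - 8Ps. Setting this equal to supply: 1779 - 8Ps = -124.5 + 5.5Ps, so Ps = 141.
Buyers pay Pb = 141 − 54 = 87; Q' = -124.5 + 5.5·141 = 651.
The subsidy expands output by 651 − 475 = 176 past the efficient level; on those units the gap between marginal cost and willingness to pay runs from 0 up to 54.
DWL = ½ × 54 × 176 = 4752.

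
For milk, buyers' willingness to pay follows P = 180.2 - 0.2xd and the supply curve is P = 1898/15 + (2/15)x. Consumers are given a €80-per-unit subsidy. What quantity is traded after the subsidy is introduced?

Pre-subsidy: 180.2 - 0.2x = 1898/15 + (2/15)x gives x* = 161 and P* = 148.
With the rebate, buyers effectively pay Pb = Ps − 80, where Ps is the price sellers receive.
On the curves, Pb = 180.2 - 0.2x and Ps = 1898/15 + (2/15)x; the wedge Ps − Pb = 80 gives 1898/15 + (2/15)x − (180.2 - 0.2x) = 80, so x' = 401.
Then Pb = 180.2 − 0.2·401 = 100 and Ps = 1898/15 + (2/15)·401 = 180.

x' = 401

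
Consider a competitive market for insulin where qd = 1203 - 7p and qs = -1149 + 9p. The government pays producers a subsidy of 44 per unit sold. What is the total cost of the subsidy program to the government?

Pre-subsidy: 1203 - 7p = -1149 + 9p gives p* = 147, q* = 174.
With the subsidy, sellers receive ps = pb + 44 for each unit, where pb is the price buyers pay.
Supply in terms of pb becomes qs = -1149 + 9(pb + 44) = -753 + 9pb. Setting this equal to demand: 1203 - 7pb = -753 + 9pb, so pb = 122.25.
Sellers receive ps = 122.25 + 44 = 166.25; q' = 1203 − 7·122.25 = 347.25.
Government outlay = subsidy × quantity = 44 × 347.25 = 15279.

Government cost = 15279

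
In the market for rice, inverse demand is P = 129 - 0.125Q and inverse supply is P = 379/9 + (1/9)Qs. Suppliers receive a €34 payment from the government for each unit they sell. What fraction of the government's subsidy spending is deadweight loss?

DWL / government spending = 0.140625

Pre-subsidy: 129 - 0.125Q = 379/9 + (1/9)Q gives Q* = 368 and P* = 83.
With the subsidy, sellers receive Ps = Pb + 34 for each unit, where Pb is the price buyers pay.
On the curves, Pb = 129 - 0.125Q and Ps = 379/9 + (1/9)Q; the wedge Ps − Pb = 34 gives 379/9 + (1/9)Q − (129 - 0.125Q) = 34, so Q' = 512.
Then Pb = 129 − 0.125·512 = 65 and Ps = 379/9 + (1/9)·512 = 99.
ΔCS = ½(368 + 512)(83 − 65) = 7920; ΔPS = ½(368 + 512)(99 − 83) = 7040.
Government spending = 34 × 512 = 17408.
DWL = ½ × 34 × (512 − 368) = 2448; fraction = 2448 / 17408 = 0.140625.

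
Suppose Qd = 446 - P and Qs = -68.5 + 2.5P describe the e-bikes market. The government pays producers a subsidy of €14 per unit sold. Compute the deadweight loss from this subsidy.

Pre-subsidy: 446 - P = -68.5 + 2.5P gives P* = 147, Q* = 299.
With the subsidy, sellers receive Ps = Pb + 14 for each unit, where Pb is the price buyers pay.
Supply in terms of Pb becomes Qs = -68.5 + 2.5(Pb + 14) = -33.5 + 2.5Pb. Setting this equal to demand: 446 - Pb = -33.5 + 2.5Pb, so Pb = 137.
Sellers receive Ps = 137 + 14 = 151; Q' = 446 − 1·137 = 309.
The subsidy expands output by 309 − 299 = 10 past the efficient level; on those units the gap between marginal cost and willingness to pay runs from 0 up to 14.
DWL = ½ × 14 × 10 = 70.

Deadweight loss = €70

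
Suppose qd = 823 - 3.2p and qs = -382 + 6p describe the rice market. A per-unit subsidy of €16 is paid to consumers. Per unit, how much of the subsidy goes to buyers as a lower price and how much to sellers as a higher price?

Pre-subsidy: 823 - 3.2p = -382 + 6p gives p* = 6025/46, q* = 9289/23.
With the rebate, buyers effectively pay pb = ps − 16, where ps is the price sellers receive.
Demand in terms of ps becomes qd = 823 − 3.2(ps − 16) = 874.2 - 3.2ps. Setting this equal to supply: 874.2 - 3.2ps = -382 + 6ps, so ps = 6281/46.
Buyers pay pb = 6281/46 − 16 = 5545/46; q' = -382 + 6·(6281/46) = 10057/23.
Buyers' price falls by p* − pb = 6025/46 − 5545/46 = 240/23; sellers' price rises by ps − p* = 6281/46 − 6025/46 = 128/23.

Buyers gain 240/23 per unit; sellers gain 128/23 per unit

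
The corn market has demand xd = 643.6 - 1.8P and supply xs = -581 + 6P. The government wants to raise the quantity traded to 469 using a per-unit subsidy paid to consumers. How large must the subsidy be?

At x = 469, invert demand for the buyer price: Pb = (643.6 − 469)/1.8 = 97; invert supply for the seller price: Ps = (469 − (-581))/6 = 175.
The subsidy must fill the gap: s = Ps − Pb = 175 − 97 = 78.

Required subsidy s = 78 per unit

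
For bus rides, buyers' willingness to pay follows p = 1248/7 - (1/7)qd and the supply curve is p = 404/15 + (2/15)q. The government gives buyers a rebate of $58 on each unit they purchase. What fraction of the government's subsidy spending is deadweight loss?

Pre-subsidy: 1248/7 - (1/7)q = 404/15 + (2/15)q gives q* = 548 and p* = 100.
With the rebate, buyers effectively pay pb = ps − 58, where ps is the price sellers receive.
On the curves, pb = 1248/7 - (1/7)q and ps = 404/15 + (2/15)q; the wedge ps − pb = 58 gives 404/15 + (2/15)q − (1248/7 - (1/7)q) = 58, so q' = 758.
Then pb = 1248/7 − (1/7)·758 = 70 and ps = 404/15 + (2/15)·758 = 128.
ΔCS = ½(548 + 758)(100 − 70) = 19590; ΔPS = ½(548 + 758)(128 − 100) = 18284.
Government spending = 58 × 758 = 43964.
DWL = ½ × 58 × (758 − 548) = 6090; fraction = 6090 / 43964 = 105/758.

DWL / government spending = 105/758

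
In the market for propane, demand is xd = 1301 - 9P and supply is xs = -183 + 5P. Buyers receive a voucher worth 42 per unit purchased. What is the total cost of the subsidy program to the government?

Pre-subsidy: 1301 - 9P = -183 + 5P gives P* = 106, x* = 347.
With the rebate, buyers effectively pay Pb = Ps − 42, where Ps is the price sellers receive.
Demand in terms of Ps becomes xd = 1301 − 9(Ps − 42) = 1679 - 9Ps. Setting this equal to supply: 1679 - 9Ps = -183 + 5Ps, so Ps = 133.
Buyers pay Pb = 133 − 42 = 91; x' = -183 + 5·133 = 482.
Government outlay = subsidy × quantity = 42 × 482 = 20244.

Government cost = 20244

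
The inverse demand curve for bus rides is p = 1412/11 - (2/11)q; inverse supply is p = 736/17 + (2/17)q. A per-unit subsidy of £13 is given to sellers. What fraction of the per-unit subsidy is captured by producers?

Pre-subsidy: 1412/11 - (2/11)q = 736/17 + (2/17)q gives q* = 3977/14 and p* = 537/7.
With the subsidy, sellers receive ps = pb + 13 for each unit, where pb is the price buyers pay.
On the curves, pb = 1412/11 - (2/11)q and ps = 736/17 + (2/17)q; the wedge ps − pb = 13 gives 736/17 + (2/17)q − (1412/11 - (2/11)q) = 13, so q' = 18339/56.
Then pb = 1412/11 − (2/11)·(18339/56) = 1927/28 and ps = 736/17 + (2/17)·(18339/56) = 2291/28.
Buyers' price falls by p* − pb = 537/7 − 1927/28 = 221/28; sellers' price rises by ps − p* = 2291/28 − 537/7 = 143/28.
So producers capture (143/28)/13 = 11/28 of each unit of subsidy.

Producer share = 11/28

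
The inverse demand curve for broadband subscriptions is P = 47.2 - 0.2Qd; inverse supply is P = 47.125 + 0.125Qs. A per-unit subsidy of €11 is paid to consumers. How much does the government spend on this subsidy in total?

Government cost = 4873/13

Pre-subsidy: 47.2 - 0.2Q = 47.125 + 0.125Q gives Q* = 3/13 and P* = 613/13.
With the rebate, buyers effectively pay Pb = Ps − 11, where Ps is the price sellers receive.
On the curves, Pb = 47.2 - 0.2Q and Ps = 47.125 + 0.125Q; the wedge Ps − Pb = 11 gives 47.125 + 0.125Q − (47.2 - 0.2Q) = 11, so Q' = 443/13.
Then Pb = 47.2 − 0.2·(443/13) = 525/13 and Ps = 47.125 + 0.125·(443/13) = 668/13.
Government outlay = subsidy × quantity = 11 × 443/13 = 4873/13.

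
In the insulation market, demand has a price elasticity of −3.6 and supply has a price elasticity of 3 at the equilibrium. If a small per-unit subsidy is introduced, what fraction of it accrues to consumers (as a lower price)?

Consumer share = 5/11

For a small subsidy around the equilibrium, the benefit split depends on the relative slopes, which at a point are proportional to the elasticities.
Buyer share = εs/(εs + |εd|) = 3/(3 + 3.6) = 5/11; seller share = |εd|/(εs + |εd|) = 6/11.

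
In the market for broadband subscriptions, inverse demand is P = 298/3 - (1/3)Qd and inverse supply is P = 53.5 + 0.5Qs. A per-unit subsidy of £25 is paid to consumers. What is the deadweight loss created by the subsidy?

Pre-subsidy: 298/3 - (1/3)Q = 53.5 + 0.5Q gives Q* = 55 and P* = 81.
With the rebate, buyers effectively pay Pb = Ps − 25, where Ps is the price sellers receive.
On the curves, Pb = 298/3 - (1/3)Q and Ps = 53.5 + 0.5Q; the wedge Ps − Pb = 25 gives 53.5 + 0.5Q − (298/3 - (1/3)Q) = 25, so Q' = 85.
Then Pb = 298/3 − (1/3)·85 = 71 and Ps = 53.5 + 0.5·85 = 96.
The subsidy expands output by 85 − 55 = 30 past the efficient level; on those units the gap between marginal cost and willingness to pay runs from 0 up to 25.
DWL = ½ × 25 × 30 = 375.

Deadweight loss = £375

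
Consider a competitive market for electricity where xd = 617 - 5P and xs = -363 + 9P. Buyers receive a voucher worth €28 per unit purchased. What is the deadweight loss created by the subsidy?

Pre-subsidy: 617 - 5P = -363 + 9P gives P* = 70, x* = 267.
With the rebate, buyers effectively pay Pb = Ps − 28, where Ps is the price sellers receive.
Demand in terms of Ps becomes xd = 617 − 5(Ps − 28) = 757 - 5Ps. Setting this equal to supply: 757 - 5Ps = -363 + 9Ps, so Ps = 80.
Buyers pay Pb = 80 − 28 = 52; x' = -363 + 9·80 = 357.
The subsidy expands output by 357 − 267 = 90 past the efficient level; on those units the gap between marginal cost and willingness to pay runs from 0 up to 28.
DWL = ½ × 28 × 90 = 1260.

Deadweight loss = €1260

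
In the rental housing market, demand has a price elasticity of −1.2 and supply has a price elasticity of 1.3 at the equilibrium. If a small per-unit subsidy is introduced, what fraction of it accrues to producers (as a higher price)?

For a small subsidy around the equilibrium, the benefit split depends on the relative slopes, which at a point are proportional to the elasticities.
Buyer share = εs/(εs + |εd|) = 1.3/(1.3 + 1.2) = 0.52; seller share = |εd|/(εs + |εd|) = 0.48.
So producers capture 0.48 of the subsidy.

Producer share = 0.48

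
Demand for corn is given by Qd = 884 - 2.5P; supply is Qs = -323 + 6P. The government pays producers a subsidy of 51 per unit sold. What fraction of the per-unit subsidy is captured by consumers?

Pre-subsidy: 884 - 2.5P = -323 + 6P gives P* = 142, Q* = 529.
With the subsidy, sellers receive Ps = Pb + 51 for each unit, where Pb is the price buyers pay.
Supply in terms of Pb becomes Qs = -323 + 6(Pb + 51) = -17 + 6Pb. Setting this equal to demand: 884 - 2.5Pb = -17 + 6Pb, so Pb = 106.
Sellers receive Ps = 106 + 51 = 157; Q' = 884 − 2.5·106 = 619.
Buyers' price falls by P* − Pb = 142 − 106 = 36; sellers' price rises by Ps − P* = 157 − 142 = 15.
So consumers capture 36/51 = 12/17 of each unit of subsidy.

Consumer share = 12/17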